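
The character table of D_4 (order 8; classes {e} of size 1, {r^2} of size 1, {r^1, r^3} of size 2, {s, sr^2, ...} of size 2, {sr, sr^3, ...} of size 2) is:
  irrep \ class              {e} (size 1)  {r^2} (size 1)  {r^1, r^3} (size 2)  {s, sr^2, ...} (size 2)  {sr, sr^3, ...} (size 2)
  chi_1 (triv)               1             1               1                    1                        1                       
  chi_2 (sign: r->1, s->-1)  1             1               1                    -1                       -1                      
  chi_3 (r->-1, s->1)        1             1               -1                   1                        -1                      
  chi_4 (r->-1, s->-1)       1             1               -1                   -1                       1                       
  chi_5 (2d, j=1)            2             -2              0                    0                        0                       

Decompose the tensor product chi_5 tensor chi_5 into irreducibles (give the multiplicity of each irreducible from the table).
chi_5 tensor chi_5 = chi_1 + chi_2 + chi_3 + chi_4 (all other irreducibles have multiplicity 0).

Why: The character of a tensor product is the pointwise product (chi_5 * chi_5)(C) = chi_5(C) * chi_5(C):
  {e}: (2)*(2), {r^2}: (-2)*(-2), {r^1, r^3}: (0)*(0), {s, sr^2, ...}: (0)*(0), {sr, sr^3, ...}: (0)*(0)
so (chi_5 * chi_5) takes values
  {e} -> 4, {r^2} -> 4, {r^1, r^3} -> 0, {s, sr^2, ...} -> 0, {sr, sr^3, ...} -> 0.
Now take the inner product of this character with each irreducible chi from the table, <chi_5*chi_5, chi> = (1/8) sum_C |C| (chi_5*chi_5)(C) conj(chi(C)):
  <chi_5*chi_5, chi_1> = (1/8)[1*(4)*conj(1) + 1*(4)*conj(1) + 2*(0)*conj(1) + 2*(0)*conj(1) + 2*(0)*conj(1)]
      = (1/8)[(4) + (4) + (0) + (0) + (0)] = 8/8 = 1
  <chi_5*chi_5, chi_2> = (1/8)[1*(4)*conj(1) + 1*(4)*conj(1) + 2*(0)*conj(1) + 2*(0)*conj(-1) + 2*(0)*conj(-1)]
      = (1/8)[(4) + (4) + (0) + (0) + (0)] = 8/8 = 1
  <chi_5*chi_5, chi_3> = (1/8)[1*(4)*conj(1) + 1*(4)*conj(1) + 2*(0)*conj(-1) + 2*(0)*conj(1) + 2*(0)*conj(-1)]
      = (1/8)[(4) + (4) + (0) + (0) + (0)] = 8/8 = 1
  <chi_5*chi_5, chi_4> = (1/8)[1*(4)*conj(1) + 1*(4)*conj(1) + 2*(0)*conj(-1) + 2*(0)*conj(-1) + 2*(0)*conj(1)]
      = (1/8)[(4) + (4) + (0) + (0) + (0)] = 8/8 = 1
  <chi_5*chi_5, chi_5> = (1/8)[1*(4)*conj(2) + 1*(4)*conj(-2) + 2*(0)*conj(0) + 2*(0)*conj(0) + 2*(0)*conj(0)]
      = (1/8)[(8) + (-8) + (0) + (0) + (0)] = 0/8 = 0
Hence the multiplicities are chi_1: 1, chi_2: 1, chi_3: 1, chi_4: 1. Dimension check: dim(chi_5)*dim(chi_5) = 2*2 = 4 and sum (mult * dim) = 1*1 + 1*1 + 1*1 + 1*1 = 4.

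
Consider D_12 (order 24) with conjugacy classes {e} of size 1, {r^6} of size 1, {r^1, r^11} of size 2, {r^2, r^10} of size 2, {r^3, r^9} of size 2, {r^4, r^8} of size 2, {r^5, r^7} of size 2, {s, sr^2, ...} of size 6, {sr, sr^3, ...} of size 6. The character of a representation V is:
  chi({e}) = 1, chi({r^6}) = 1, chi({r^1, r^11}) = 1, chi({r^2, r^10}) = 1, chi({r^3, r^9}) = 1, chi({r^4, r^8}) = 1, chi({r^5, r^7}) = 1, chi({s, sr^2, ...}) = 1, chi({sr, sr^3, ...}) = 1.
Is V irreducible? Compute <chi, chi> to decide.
Irreducible: <chi, chi> = 1.

Proof sketch: <chi, chi> = (1/|G|) sum_C |C| * |chi(C)|^2 = (1/24)[1*|1|^2 + 1*|1|^2 + 2*|1|^2 + 2*|1|^2 + 2*|1|^2 + 2*|1|^2 + 2*|1|^2 + 6*|1|^2 + 6*|1|^2]
  = (1/24)[(1) + (1) + (2) + (2) + (2) + (2) + (2) + (6) + (6)] = 24/24 = 1.
A character is irreducible iff <chi, chi> = 1, so this representation is irreducible.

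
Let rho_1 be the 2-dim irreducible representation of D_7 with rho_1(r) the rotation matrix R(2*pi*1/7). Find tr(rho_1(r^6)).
chi_{rho_1}(r^6) = 2*cos(2*pi*1*6/7) = 2*cos(2*pi/7)

Derivation: rho_1(r^6) is rotation by angle 2*pi*1*6/7, whose trace is 2*cos(2*pi*1*6/7) = 2*cos(2*pi/7).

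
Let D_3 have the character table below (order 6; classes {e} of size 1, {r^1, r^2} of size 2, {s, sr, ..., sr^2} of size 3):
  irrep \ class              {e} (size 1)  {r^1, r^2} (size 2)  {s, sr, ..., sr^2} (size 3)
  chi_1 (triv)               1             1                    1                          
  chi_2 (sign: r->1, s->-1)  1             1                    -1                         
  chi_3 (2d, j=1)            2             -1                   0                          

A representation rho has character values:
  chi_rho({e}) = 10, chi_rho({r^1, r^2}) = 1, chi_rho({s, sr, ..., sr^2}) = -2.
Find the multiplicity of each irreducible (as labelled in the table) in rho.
Multiplicities: chi_1: 1, chi_2: 3, chi_3: 3.

Reasoning: Use <chi_rho, chi> = (1/|G|) sum_C |C| * chi_rho(C) * conj(chi(C)) with |G| = 6 for each irreducible chi in the table:
  <chi_rho, chi_1> = (1/6)[1*(10)*conj(1) + 2*(1)*conj(1) + 3*(-2)*conj(1)]
      = (1/6)[(10) + (2) + (-6)] = 6/6 = 1
  <chi_rho, chi_2> = (1/6)[1*(10)*conj(1) + 2*(1)*conj(1) + 3*(-2)*conj(-1)]
      = (1/6)[(10) + (2) + (6)] = 18/6 = 3
  <chi_rho, chi_3> = (1/6)[1*(10)*conj(2) + 2*(1)*conj(-1) + 3*(-2)*conj(0)]
      = (1/6)[(20) + (-2) + (0)] = 18/6 = 3
Dimension check: dim(rho) = sum (mult * dim) = 1*1 + 3*1 + 3*2 = 10 = chi_rho(e) = 10.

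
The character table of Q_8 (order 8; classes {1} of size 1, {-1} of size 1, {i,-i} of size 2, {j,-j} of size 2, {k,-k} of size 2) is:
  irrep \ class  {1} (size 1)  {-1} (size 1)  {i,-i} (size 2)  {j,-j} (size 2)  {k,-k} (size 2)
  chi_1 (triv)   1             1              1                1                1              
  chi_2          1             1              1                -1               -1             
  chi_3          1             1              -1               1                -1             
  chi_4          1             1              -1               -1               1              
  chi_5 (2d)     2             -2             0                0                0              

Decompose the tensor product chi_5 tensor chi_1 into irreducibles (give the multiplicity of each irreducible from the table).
chi_5 tensor chi_1 = chi_5 (all other irreducibles have multiplicity 0).

Solution. The character of a tensor product is the pointwise product (chi_5 * chi_1)(C) = chi_5(C) * chi_1(C):
  {1}: (2)*(1), {-1}: (-2)*(1), {i,-i}: (0)*(1), {j,-j}: (0)*(1), {k,-k}: (0)*(1)
so (chi_5 * chi_1) takes values
  {1} -> 2, {-1} -> -2, {i,-i} -> 0, {j,-j} -> 0, {k,-k} -> 0.
Now take the inner product of this character with each irreducible chi from the table, <chi_5*chi_1, chi> = (1/8) sum_C |C| (chi_5*chi_1)(C) conj(chi(C)):
  <chi_5*chi_1, chi_1> = (1/8)[1*(2)*conj(1) + 1*(-2)*conj(1) + 2*(0)*conj(1) + 2*(0)*conj(1) + 2*(0)*conj(1)]
      = (1/8)[(2) + (-2) + (0) + (0) + (0)] = 0/8 = 0
  <chi_5*chi_1, chi_2> = (1/8)[1*(2)*conj(1) + 1*(-2)*conj(1) + 2*(0)*conj(1) + 2*(0)*conj(-1) + 2*(0)*conj(-1)]
      = (1/8)[(2) + (-2) + (0) + (0) + (0)] = 0/8 = 0
  <chi_5*chi_1, chi_3> = (1/8)[1*(2)*conj(1) + 1*(-2)*conj(1) + 2*(0)*conj(-1) + 2*(0)*conj(1) + 2*(0)*conj(-1)]
      = (1/8)[(2) + (-2) + (0) + (0) + (0)] = 0/8 = 0
  <chi_5*chi_1, chi_4> = (1/8)[1*(2)*conj(1) + 1*(-2)*conj(1) + 2*(0)*conj(-1) + 2*(0)*conj(-1) + 2*(0)*conj(1)]
      = (1/8)[(2) + (-2) + (0) + (0) + (0)] = 0/8 = 0
  <chi_5*chi_1, chi_5> = (1/8)[1*(2)*conj(2) + 1*(-2)*conj(-2) + 2*(0)*conj(0) + 2*(0)*conj(0) + 2*(0)*conj(0)]
      = (1/8)[(4) + (4) + (0) + (0) + (0)] = 8/8 = 1
Hence the multiplicities are chi_5: 1. Dimension check: dim(chi_5)*dim(chi_1) = 2*1 = 2 and sum (mult * dim) = 1*2 = 2.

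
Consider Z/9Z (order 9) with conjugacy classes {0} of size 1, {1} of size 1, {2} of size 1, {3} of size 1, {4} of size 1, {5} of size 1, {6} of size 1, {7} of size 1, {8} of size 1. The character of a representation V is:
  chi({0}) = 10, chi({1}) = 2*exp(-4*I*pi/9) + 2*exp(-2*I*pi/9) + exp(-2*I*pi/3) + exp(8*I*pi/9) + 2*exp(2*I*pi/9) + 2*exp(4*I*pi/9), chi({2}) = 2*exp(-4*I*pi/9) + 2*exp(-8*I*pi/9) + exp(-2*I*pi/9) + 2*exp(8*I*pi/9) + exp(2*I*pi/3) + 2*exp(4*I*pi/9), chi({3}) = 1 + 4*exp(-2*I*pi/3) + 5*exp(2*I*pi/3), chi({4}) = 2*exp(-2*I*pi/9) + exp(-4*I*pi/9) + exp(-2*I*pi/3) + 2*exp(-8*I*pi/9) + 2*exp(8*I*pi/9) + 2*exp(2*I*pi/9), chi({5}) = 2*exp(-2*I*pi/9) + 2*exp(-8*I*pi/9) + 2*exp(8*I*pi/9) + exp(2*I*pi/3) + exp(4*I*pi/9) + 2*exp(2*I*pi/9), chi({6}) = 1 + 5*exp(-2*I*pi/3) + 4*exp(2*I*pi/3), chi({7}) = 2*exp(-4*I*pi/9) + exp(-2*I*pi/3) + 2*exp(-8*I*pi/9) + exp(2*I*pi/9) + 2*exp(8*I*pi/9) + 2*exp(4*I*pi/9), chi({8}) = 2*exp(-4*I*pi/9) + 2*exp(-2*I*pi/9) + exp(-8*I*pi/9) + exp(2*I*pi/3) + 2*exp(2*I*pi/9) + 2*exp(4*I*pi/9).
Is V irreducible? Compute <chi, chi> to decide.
Not irreducible (reducible): <chi, chi> = 18 > 1.

Proof sketch: <chi, chi> = (1/|G|) sum_C |C| * |chi(C)|^2 = (1/9)[1*|10|^2 + 1*|2*exp(-4*I*pi/9) + 2*exp(-2*I*pi/9) + exp(-2*I*pi/3) + exp(8*I*pi/9) + 2*exp(2*I*pi/9) + 2*exp(4*I*pi/9)|^2 + 1*|2*exp(-4*I*pi/9) + 2*exp(-8*I*pi/9) + exp(-2*I*pi/9) + 2*exp(8*I*pi/9) + exp(2*I*pi/3) + 2*exp(4*I*pi/9)|^2 + 1*|1 + 4*exp(-2*I*pi/3) + 5*exp(2*I*pi/3)|^2 + 1*|2*exp(-2*I*pi/9) + exp(-4*I*pi/9) + exp(-2*I*pi/3) + 2*exp(-8*I*pi/9) + 2*exp(8*I*pi/9) + 2*exp(2*I*pi/9)|^2 + 1*|2*exp(-2*I*pi/9) + 2*exp(-8*I*pi/9) + 2*exp(8*I*pi/9) + exp(2*I*pi/3) + exp(4*I*pi/9) + 2*exp(2*I*pi/9)|^2 + 1*|1 + 5*exp(-2*I*pi/3) + 4*exp(2*I*pi/3)|^2 + 1*|2*exp(-4*I*pi/9) + exp(-2*I*pi/3) + 2*exp(-8*I*pi/9) + exp(2*I*pi/9) + 2*exp(8*I*pi/9) + 2*exp(4*I*pi/9)|^2 + 1*|2*exp(-4*I*pi/9) + 2*exp(-2*I*pi/9) + exp(-8*I*pi/9) + exp(2*I*pi/3) + 2*exp(2*I*pi/9) + 2*exp(4*I*pi/9)|^2]
  = (1/9)[(100) + (18 + 12*exp(-2*I*pi/3) + 9*exp(-4*I*pi/9) + 10*exp(-2*I*pi/9) + 10*exp(-8*I*pi/9) + 10*exp(8*I*pi/9) + 10*exp(2*I*pi/9) + 9*exp(4*I*pi/9) + 12*exp(2*I*pi/3)) + (18 + 12*exp(-2*I*pi/3) + 10*exp(-4*I*pi/9) + 10*exp(-2*I*pi/9) + 9*exp(-8*I*pi/9) + 9*exp(8*I*pi/9) + 10*exp(2*I*pi/9) + 10*exp(4*I*pi/9) + 12*exp(2*I*pi/3)) + (13) + (18 + 12*exp(-2*I*pi/3) + 10*exp(-4*I*pi/9) + 9*exp(-2*I*pi/9) + 10*exp(-8*I*pi/9) + 10*exp(8*I*pi/9) + 9*exp(2*I*pi/9) + 10*exp(4*I*pi/9) + 12*exp(2*I*pi/3)) + (18 + 12*exp(-2*I*pi/3) + 10*exp(-4*I*pi/9) + 9*exp(-2*I*pi/9) + 10*exp(-8*I*pi/9) + 10*exp(8*I*pi/9) + 9*exp(2*I*pi/9) + 10*exp(4*I*pi/9) + 12*exp(2*I*pi/3)) + (13) + (18 + 12*exp(-2*I*pi/3) + 10*exp(-4*I*pi/9) + 10*exp(-2*I*pi/9) + 9*exp(-8*I*pi/9) + 9*exp(8*I*pi/9) + 10*exp(2*I*pi/9) + 10*exp(4*I*pi/9) + 12*exp(2*I*pi/3)) + (18 + 12*exp(-2*I*pi/3) + 9*exp(-4*I*pi/9) + 10*exp(-2*I*pi/9) + 10*exp(-8*I*pi/9) + 10*exp(8*I*pi/9) + 10*exp(2*I*pi/9) + 9*exp(4*I*pi/9) + 12*exp(2*I*pi/3))] = 162/9 = 18.
(Exp terms are combined using exp(i*s)*conj(exp(i*t)) = exp(i*(s-t)), and sums of them are collapsed using the identity that for every m > 1 the m distinct m-th roots of unity sum to 0, e.g. 1 + exp(2*I*pi/3) + exp(-2*I*pi/3) = 0.)
A character is irreducible iff <chi, chi> = 1, so this representation is reducible.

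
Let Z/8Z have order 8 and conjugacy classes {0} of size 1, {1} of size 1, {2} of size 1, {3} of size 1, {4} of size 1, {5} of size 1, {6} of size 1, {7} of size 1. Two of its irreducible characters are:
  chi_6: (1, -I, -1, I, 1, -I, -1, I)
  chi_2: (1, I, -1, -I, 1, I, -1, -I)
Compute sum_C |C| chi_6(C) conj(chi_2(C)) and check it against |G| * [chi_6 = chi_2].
Sum = 0; so <chi_6, chi_2> = 0 (distinct irreducibles are orthogonal).

Proof sketch: Compute term by term over conjugacy classes (|C| * chi_6(C) * conj(chi_2(C))):
  1*(1)*conj(1) + 1*(-I)*conj(I) + 1*(-1)*conj(-1) + 1*(I)*conj(-I) + 1*(1)*conj(1) + 1*(-I)*conj(I) + 1*(-1)*conj(-1) + 1*(I)*conj(-I)
  = (1) + (-1) + (1) + (-1) + (1) + (-1) + (1) + (-1)
  = 0.
(Exp terms are combined using exp(i*s)*conj(exp(i*t)) = exp(i*(s-t)), and sums of them are collapsed using the identity that for every m > 1 the m distinct m-th roots of unity sum to 0, e.g. 1 + exp(2*I*pi/3) + exp(-2*I*pi/3) = 0.)
Dividing by |G| = 8 gives 0/8 = 0, matching the row-orthogonality relation <chi_6, chi_2> = [chi_6 = chi_2].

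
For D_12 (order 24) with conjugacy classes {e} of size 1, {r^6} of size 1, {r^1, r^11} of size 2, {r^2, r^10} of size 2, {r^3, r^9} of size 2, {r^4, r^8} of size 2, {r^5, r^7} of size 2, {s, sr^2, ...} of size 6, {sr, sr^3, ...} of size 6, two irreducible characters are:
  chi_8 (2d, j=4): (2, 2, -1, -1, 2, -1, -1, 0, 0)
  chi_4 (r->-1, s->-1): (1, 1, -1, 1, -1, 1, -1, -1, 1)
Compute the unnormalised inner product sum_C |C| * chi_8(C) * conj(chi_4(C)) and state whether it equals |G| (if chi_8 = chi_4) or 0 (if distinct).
Sum = 0; so <chi_8, chi_4> = 0 (distinct irreducibles are orthogonal).

Why: Compute term by term over conjugacy classes (|C| * chi_8(C) * conj(chi_4(C))):
  1*(2)*conj(1) + 1*(2)*conj(1) + 2*(-1)*conj(-1) + 2*(-1)*conj(1) + 2*(2)*conj(-1) + 2*(-1)*conj(1) + 2*(-1)*conj(-1) + 6*(0)*conj(-1) + 6*(0)*conj(1)
  = (2) + (2) + (2) + (-2) + (-4) + (-2) + (2) + (0) + (0)
  = 0.
Dividing by |G| = 24 gives 0/24 = 0, matching the row-orthogonality relation <chi_8, chi_4> = [chi_8 = chi_4].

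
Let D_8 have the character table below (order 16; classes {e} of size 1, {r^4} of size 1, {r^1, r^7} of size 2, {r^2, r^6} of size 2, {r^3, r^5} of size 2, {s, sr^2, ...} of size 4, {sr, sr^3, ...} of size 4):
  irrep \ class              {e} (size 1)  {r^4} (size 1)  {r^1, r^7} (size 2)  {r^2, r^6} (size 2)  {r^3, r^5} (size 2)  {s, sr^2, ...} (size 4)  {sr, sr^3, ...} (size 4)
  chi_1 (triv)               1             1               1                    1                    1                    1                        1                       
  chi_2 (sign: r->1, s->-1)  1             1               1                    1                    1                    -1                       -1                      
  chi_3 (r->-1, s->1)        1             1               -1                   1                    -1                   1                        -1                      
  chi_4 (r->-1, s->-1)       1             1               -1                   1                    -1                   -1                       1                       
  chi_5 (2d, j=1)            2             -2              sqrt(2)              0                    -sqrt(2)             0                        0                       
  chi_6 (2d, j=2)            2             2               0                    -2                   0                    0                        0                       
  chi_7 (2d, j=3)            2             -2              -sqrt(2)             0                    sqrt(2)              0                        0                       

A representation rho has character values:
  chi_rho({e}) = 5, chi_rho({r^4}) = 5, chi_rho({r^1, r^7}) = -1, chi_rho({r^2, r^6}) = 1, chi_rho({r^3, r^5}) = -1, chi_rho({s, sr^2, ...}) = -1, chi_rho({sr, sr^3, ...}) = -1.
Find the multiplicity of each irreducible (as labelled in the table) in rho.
Multiplicities: chi_1: 0, chi_2: 1, chi_3: 1, chi_4: 1, chi_5: 0, chi_6: 1, chi_7: 0.

Solution. Use <chi_rho, chi> = (1/|G|) sum_C |C| * chi_rho(C) * conj(chi(C)) with |G| = 16 for each irreducible chi in the table:
  <chi_rho, chi_1> = (1/16)[1*(5)*conj(1) + 1*(5)*conj(1) + 2*(-1)*conj(1) + 2*(1)*conj(1) + 2*(-1)*conj(1) + 4*(-1)*conj(1) + 4*(-1)*conj(1)]
      = (1/16)[(5) + (5) + (-2) + (2) + (-2) + (-4) + (-4)] = 0/16 = 0
  <chi_rho, chi_2> = (1/16)[1*(5)*conj(1) + 1*(5)*conj(1) + 2*(-1)*conj(1) + 2*(1)*conj(1) + 2*(-1)*conj(1) + 4*(-1)*conj(-1) + 4*(-1)*conj(-1)]
      = (1/16)[(5) + (5) + (-2) + (2) + (-2) + (4) + (4)] = 16/16 = 1
  <chi_rho, chi_3> = (1/16)[1*(5)*conj(1) + 1*(5)*conj(1) + 2*(-1)*conj(-1) + 2*(1)*conj(1) + 2*(-1)*conj(-1) + 4*(-1)*conj(1) + 4*(-1)*conj(-1)]
      = (1/16)[(5) + (5) + (2) + (2) + (2) + (-4) + (4)] = 16/16 = 1
  <chi_rho, chi_4> = (1/16)[1*(5)*conj(1) + 1*(5)*conj(1) + 2*(-1)*conj(-1) + 2*(1)*conj(1) + 2*(-1)*conj(-1) + 4*(-1)*conj(-1) + 4*(-1)*conj(1)]
      = (1/16)[(5) + (5) + (2) + (2) + (2) + (4) + (-4)] = 16/16 = 1
  <chi_rho, chi_5> = (1/16)[1*(5)*conj(2) + 1*(5)*conj(-2) + 2*(-1)*conj(sqrt(2)) + 2*(1)*conj(0) + 2*(-1)*conj(-sqrt(2)) + 4*(-1)*conj(0) + 4*(-1)*conj(0)]
      = (1/16)[(10) + (-10) + (-2*sqrt(2)) + (0) + (2*sqrt(2)) + (0) + (0)] = 0/16 = 0
  <chi_rho, chi_6> = (1/16)[1*(5)*conj(2) + 1*(5)*conj(2) + 2*(-1)*conj(0) + 2*(1)*conj(-2) + 2*(-1)*conj(0) + 4*(-1)*conj(0) + 4*(-1)*conj(0)]
      = (1/16)[(10) + (10) + (0) + (-4) + (0) + (0) + (0)] = 16/16 = 1
  <chi_rho, chi_7> = (1/16)[1*(5)*conj(2) + 1*(5)*conj(-2) + 2*(-1)*conj(-sqrt(2)) + 2*(1)*conj(0) + 2*(-1)*conj(sqrt(2)) + 4*(-1)*conj(0) + 4*(-1)*conj(0)]
      = (1/16)[(10) + (-10) + (2*sqrt(2)) + (0) + (-2*sqrt(2)) + (0) + (0)] = 0/16 = 0
Dimension check: dim(rho) = sum (mult * dim) = 0*1 + 1*1 + 1*1 + 1*1 + 0*2 + 1*2 + 0*2 = 5 = chi_rho(e) = 5.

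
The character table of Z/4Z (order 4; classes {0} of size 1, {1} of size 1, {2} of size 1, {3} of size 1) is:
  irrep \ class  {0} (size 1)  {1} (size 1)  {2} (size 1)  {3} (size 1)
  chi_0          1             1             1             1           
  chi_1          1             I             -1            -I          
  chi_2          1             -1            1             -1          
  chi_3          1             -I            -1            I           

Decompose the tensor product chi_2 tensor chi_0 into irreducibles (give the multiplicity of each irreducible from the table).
chi_2 tensor chi_0 = chi_2 (all other irreducibles have multiplicity 0).

Proof sketch: The character of a tensor product is the pointwise product (chi_2 * chi_0)(C) = chi_2(C) * chi_0(C):
  {0}: (1)*(1), {1}: (-1)*(1), {2}: (1)*(1), {3}: (-1)*(1)
so (chi_2 * chi_0) takes values
  {0} -> 1, {1} -> -1, {2} -> 1, {3} -> -1.
Now take the inner product of this character with each irreducible chi from the table, <chi_2*chi_0, chi> = (1/4) sum_C |C| (chi_2*chi_0)(C) conj(chi(C)):
  <chi_2*chi_0, chi_0> = (1/4)[1*(1)*conj(1) + 1*(-1)*conj(1) + 1*(1)*conj(1) + 1*(-1)*conj(1)]
      = (1/4)[(1) + (-1) + (1) + (-1)] = 0/4 = 0
  <chi_2*chi_0, chi_1> = (1/4)[1*(1)*conj(1) + 1*(-1)*conj(I) + 1*(1)*conj(-1) + 1*(-1)*conj(-I)]
      = (1/4)[(1) + (I) + (-1) + (-I)] = 0/4 = 0
  <chi_2*chi_0, chi_2> = (1/4)[1*(1)*conj(1) + 1*(-1)*conj(-1) + 1*(1)*conj(1) + 1*(-1)*conj(-1)]
      = (1/4)[(1) + (1) + (1) + (1)] = 4/4 = 1
  <chi_2*chi_0, chi_3> = (1/4)[1*(1)*conj(1) + 1*(-1)*conj(-I) + 1*(1)*conj(-1) + 1*(-1)*conj(I)]
      = (1/4)[(1) + (-I) + (-1) + (I)] = 0/4 = 0
(Exp terms are combined using exp(i*s)*conj(exp(i*t)) = exp(i*(s-t)), and sums of them are collapsed using the identity that for every m > 1 the m distinct m-th roots of unity sum to 0, e.g. 1 + exp(2*I*pi/3) + exp(-2*I*pi/3) = 0.)
Hence the multiplicities are chi_2: 1. Dimension check: dim(chi_2)*dim(chi_0) = 1*1 = 1 and sum (mult * dim) = 1*1 = 1.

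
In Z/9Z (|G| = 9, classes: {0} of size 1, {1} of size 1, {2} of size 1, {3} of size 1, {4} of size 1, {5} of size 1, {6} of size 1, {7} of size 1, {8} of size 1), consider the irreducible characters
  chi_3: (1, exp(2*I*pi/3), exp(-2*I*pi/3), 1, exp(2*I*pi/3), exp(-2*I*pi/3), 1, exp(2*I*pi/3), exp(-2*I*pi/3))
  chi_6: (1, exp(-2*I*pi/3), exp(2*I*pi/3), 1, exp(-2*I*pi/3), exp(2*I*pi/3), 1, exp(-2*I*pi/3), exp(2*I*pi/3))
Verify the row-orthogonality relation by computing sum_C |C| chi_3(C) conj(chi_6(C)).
Sum = 0; so <chi_3, chi_6> = 0 (distinct irreducibles are orthogonal).

Proof sketch: Compute term by term over conjugacy classes (|C| * chi_3(C) * conj(chi_6(C))):
  1*(1)*conj(1) + 1*(exp(2*I*pi/3))*conj(exp(-2*I*pi/3)) + 1*(exp(-2*I*pi/3))*conj(exp(2*I*pi/3)) + 1*(1)*conj(1) + 1*(exp(2*I*pi/3))*conj(exp(-2*I*pi/3)) + 1*(exp(-2*I*pi/3))*conj(exp(2*I*pi/3)) + 1*(1)*conj(1) + 1*(exp(2*I*pi/3))*conj(exp(-2*I*pi/3)) + 1*(exp(-2*I*pi/3))*conj(exp(2*I*pi/3))
  = (1) + (exp(-2*I*pi/3)) + (exp(2*I*pi/3)) + (1) + (exp(-2*I*pi/3)) + (exp(2*I*pi/3)) + (1) + (exp(-2*I*pi/3)) + (exp(2*I*pi/3))
  = 0.
(Exp terms are combined using exp(i*s)*conj(exp(i*t)) = exp(i*(s-t)), and sums of them are collapsed using the identity that for every m > 1 the m distinct m-th roots of unity sum to 0, e.g. 1 + exp(2*I*pi/3) + exp(-2*I*pi/3) = 0.)
Dividing by |G| = 9 gives 0/9 = 0, matching the row-orthogonality relation <chi_3, chi_6> = [chi_3 = chi_6].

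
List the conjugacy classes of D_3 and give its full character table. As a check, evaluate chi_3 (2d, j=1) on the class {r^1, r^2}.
Conjugacy classes: {e} of size 1, {r^1, r^2} of size 2, {s, sr, ..., sr^2} of size 3.
Character table:
  irrep \ class              {e} (size 1)  {r^1, r^2} (size 2)  {s, sr, ..., sr^2} (size 3)
  chi_1 (triv)               1             1                    1                          
  chi_2 (sign: r->1, s->-1)  1             1                    -1                         
  chi_3 (2d, j=1)            2             -1                   0                          

Spot check: chi_3 (2d, j=1) on {r^1, r^2} = -1.

Derivation: D_3 has order 2*3 = 6 with 3 conjugacy classes, hence 3 irreducibles. Sum of squared dims 1 + 1 + 4 = 6 = |G|. Linear characters come from the abelianisation; the 2-dimensional irreps have character r^k -> 2*cos(2*pi*j*k/3), reflections -> 0.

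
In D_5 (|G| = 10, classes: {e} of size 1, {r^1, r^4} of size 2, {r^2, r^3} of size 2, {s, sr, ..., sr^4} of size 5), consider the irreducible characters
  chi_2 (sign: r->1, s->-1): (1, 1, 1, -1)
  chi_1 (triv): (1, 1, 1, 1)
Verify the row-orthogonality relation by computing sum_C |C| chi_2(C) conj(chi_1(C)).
Sum = 0; so <chi_2, chi_1> = 0 (distinct irreducibles are orthogonal).

Justification: Compute term by term over conjugacy classes (|C| * chi_2(C) * conj(chi_1(C))):
  1*(1)*conj(1) + 2*(1)*conj(1) + 2*(1)*conj(1) + 5*(-1)*conj(1)
  = (1) + (2) + (2) + (-5)
  = 0.
Dividing by |G| = 10 gives 0/10 = 0, matching the row-orthogonality relation <chi_2, chi_1> = [chi_2 = chi_1].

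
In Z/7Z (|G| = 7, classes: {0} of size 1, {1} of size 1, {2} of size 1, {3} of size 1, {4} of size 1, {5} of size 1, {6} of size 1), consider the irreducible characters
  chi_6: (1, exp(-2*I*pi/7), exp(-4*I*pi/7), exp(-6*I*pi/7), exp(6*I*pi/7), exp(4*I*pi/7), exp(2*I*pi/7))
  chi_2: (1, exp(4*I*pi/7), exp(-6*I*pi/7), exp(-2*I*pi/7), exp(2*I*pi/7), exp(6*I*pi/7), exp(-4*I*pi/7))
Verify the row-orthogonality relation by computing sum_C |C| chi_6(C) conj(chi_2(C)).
Sum = 0; so <chi_6, chi_2> = 0 (distinct irreducibles are orthogonal).

Explanation: Compute term by term over conjugacy classes (|C| * chi_6(C) * conj(chi_2(C))):
  1*(1)*conj(1) + 1*(exp(-2*I*pi/7))*conj(exp(4*I*pi/7)) + 1*(exp(-4*I*pi/7))*conj(exp(-6*I*pi/7)) + 1*(exp(-6*I*pi/7))*conj(exp(-2*I*pi/7)) + 1*(exp(6*I*pi/7))*conj(exp(2*I*pi/7)) + 1*(exp(4*I*pi/7))*conj(exp(6*I*pi/7)) + 1*(exp(2*I*pi/7))*conj(exp(-4*I*pi/7))
  = (1) + (exp(-6*I*pi/7)) + (exp(2*I*pi/7)) + (exp(-4*I*pi/7)) + (exp(4*I*pi/7)) + (exp(-2*I*pi/7)) + (exp(6*I*pi/7))
  = 0.
(Exp terms are combined using exp(i*s)*conj(exp(i*t)) = exp(i*(s-t)), and sums of them are collapsed using the identity that for every m > 1 the m distinct m-th roots of unity sum to 0, e.g. 1 + exp(2*I*pi/3) + exp(-2*I*pi/3) = 0.)
Dividing by |G| = 7 gives 0/7 = 0, matching the row-orthogonality relation <chi_6, chi_2> = [chi_6 = chi_2].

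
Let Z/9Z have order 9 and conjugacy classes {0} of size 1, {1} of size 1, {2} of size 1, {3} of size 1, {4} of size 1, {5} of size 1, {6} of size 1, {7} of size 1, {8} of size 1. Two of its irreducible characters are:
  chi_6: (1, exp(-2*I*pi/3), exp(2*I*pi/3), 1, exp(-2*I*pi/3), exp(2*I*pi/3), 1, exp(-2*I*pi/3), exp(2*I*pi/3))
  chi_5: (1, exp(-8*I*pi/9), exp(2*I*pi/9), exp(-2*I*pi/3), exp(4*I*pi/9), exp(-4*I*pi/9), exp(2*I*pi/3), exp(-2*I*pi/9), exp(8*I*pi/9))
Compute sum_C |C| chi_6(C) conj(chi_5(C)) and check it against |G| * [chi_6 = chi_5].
Sum = 0; so <chi_6, chi_5> = 0 (distinct irreducibles are orthogonal).

Details: Compute term by term over conjugacy classes (|C| * chi_6(C) * conj(chi_5(C))):
  1*(1)*conj(1) + 1*(exp(-2*I*pi/3))*conj(exp(-8*I*pi/9)) + 1*(exp(2*I*pi/3))*conj(exp(2*I*pi/9)) + 1*(1)*conj(exp(-2*I*pi/3)) + 1*(exp(-2*I*pi/3))*conj(exp(4*I*pi/9)) + 1*(exp(2*I*pi/3))*conj(exp(-4*I*pi/9)) + 1*(1)*conj(exp(2*I*pi/3)) + 1*(exp(-2*I*pi/3))*conj(exp(-2*I*pi/9)) + 1*(exp(2*I*pi/3))*conj(exp(8*I*pi/9))
  = (1) + (exp(2*I*pi/9)) + (exp(4*I*pi/9)) + (exp(2*I*pi/3)) + (exp(8*I*pi/9)) + (exp(-8*I*pi/9)) + (exp(-2*I*pi/3)) + (exp(-4*I*pi/9)) + (exp(-2*I*pi/9))
  = 0.
(Exp terms are combined using exp(i*s)*conj(exp(i*t)) = exp(i*(s-t)), and sums of them are collapsed using the identity that for every m > 1 the m distinct m-th roots of unity sum to 0, e.g. 1 + exp(2*I*pi/3) + exp(-2*I*pi/3) = 0.)
Dividing by |G| = 9 gives 0/9 = 0, matching the row-orthogonality relation <chi_6, chi_5> = [chi_6 = chi_5].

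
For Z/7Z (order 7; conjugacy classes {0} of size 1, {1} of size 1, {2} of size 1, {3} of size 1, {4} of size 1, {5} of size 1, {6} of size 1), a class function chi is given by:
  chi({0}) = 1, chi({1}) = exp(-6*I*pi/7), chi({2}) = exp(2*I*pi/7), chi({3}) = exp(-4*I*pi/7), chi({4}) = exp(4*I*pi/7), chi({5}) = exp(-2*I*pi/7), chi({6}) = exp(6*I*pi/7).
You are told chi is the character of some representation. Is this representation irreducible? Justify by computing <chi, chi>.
Irreducible: <chi, chi> = 1.

Explanation: <chi, chi> = (1/|G|) sum_C |C| * |chi(C)|^2 = (1/7)[1*|1|^2 + 1*|exp(-6*I*pi/7)|^2 + 1*|exp(2*I*pi/7)|^2 + 1*|exp(-4*I*pi/7)|^2 + 1*|exp(4*I*pi/7)|^2 + 1*|exp(-2*I*pi/7)|^2 + 1*|exp(6*I*pi/7)|^2]
  = (1/7)[(1) + (1) + (1) + (1) + (1) + (1) + (1)] = 7/7 = 1.
(Exp terms are combined using exp(i*s)*conj(exp(i*t)) = exp(i*(s-t)), and sums of them are collapsed using the identity that for every m > 1 the m distinct m-th roots of unity sum to 0, e.g. 1 + exp(2*I*pi/3) + exp(-2*I*pi/3) = 0.)
A character is irreducible iff <chi, chi> = 1, so this representation is irreducible.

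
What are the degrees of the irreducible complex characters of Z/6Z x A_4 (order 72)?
Dimensions: 1, 1, 1, 1, 1, 1, 1, 1, 1, 1, 1, 1, 1, 1, 1, 1, 1, 1, 3, 3, 3, 3, 3, 3

There are 24 irreducibles (= number of conjugacy classes). Their dimensions d_i satisfy sum d_i^2 = |G| = 72: 1 + 1 + 1 + 1 + 1 + 1 + 1 + 1 + 1 + 1 + 1 + 1 + 1 + 1 + 1 + 1 + 1 + 1 + 9 + 9 + 9 + 9 + 9 + 9 = 72. (For the product with Z/6Z: each of the 6 1-dim characters of Z/6Z tensors with each irrep of A_4, giving 6 copies of each A_4-dimension.)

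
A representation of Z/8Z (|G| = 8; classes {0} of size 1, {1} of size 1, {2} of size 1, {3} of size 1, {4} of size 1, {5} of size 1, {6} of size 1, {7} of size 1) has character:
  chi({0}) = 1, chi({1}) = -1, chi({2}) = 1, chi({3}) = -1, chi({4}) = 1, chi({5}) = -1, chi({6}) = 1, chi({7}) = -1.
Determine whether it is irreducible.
Irreducible: <chi, chi> = 1.

Proof sketch: <chi, chi> = (1/|G|) sum_C |C| * |chi(C)|^2 = (1/8)[1*|1|^2 + 1*|-1|^2 + 1*|1|^2 + 1*|-1|^2 + 1*|1|^2 + 1*|-1|^2 + 1*|1|^2 + 1*|-1|^2]
  = (1/8)[(1) + (1) + (1) + (1) + (1) + (1) + (1) + (1)] = 8/8 = 1.
(Exp terms are combined using exp(i*s)*conj(exp(i*t)) = exp(i*(s-t)), and sums of them are collapsed using the identity that for every m > 1 the m distinct m-th roots of unity sum to 0, e.g. 1 + exp(2*I*pi/3) + exp(-2*I*pi/3) = 0.)
A character is irreducible iff <chi, chi> = 1, so this representation is irreducible.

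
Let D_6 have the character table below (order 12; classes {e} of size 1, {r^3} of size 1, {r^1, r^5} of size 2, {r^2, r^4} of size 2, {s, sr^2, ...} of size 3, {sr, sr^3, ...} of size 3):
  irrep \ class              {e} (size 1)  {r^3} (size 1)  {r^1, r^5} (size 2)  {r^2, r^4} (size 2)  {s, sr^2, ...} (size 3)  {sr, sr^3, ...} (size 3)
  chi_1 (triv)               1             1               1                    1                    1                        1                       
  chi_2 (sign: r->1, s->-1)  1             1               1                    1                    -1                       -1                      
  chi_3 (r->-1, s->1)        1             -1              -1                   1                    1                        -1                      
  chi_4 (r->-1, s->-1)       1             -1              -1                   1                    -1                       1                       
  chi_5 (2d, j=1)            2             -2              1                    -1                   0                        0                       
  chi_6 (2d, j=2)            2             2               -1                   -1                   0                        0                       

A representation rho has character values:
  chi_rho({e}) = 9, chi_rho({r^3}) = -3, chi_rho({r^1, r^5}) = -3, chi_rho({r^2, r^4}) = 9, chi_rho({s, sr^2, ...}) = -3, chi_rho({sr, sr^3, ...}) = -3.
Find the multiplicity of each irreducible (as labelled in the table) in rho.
Multiplicities: chi_1: 0, chi_2: 3, chi_3: 3, chi_4: 3, chi_5: 0, chi_6: 0.

Argument: Use <chi_rho, chi> = (1/|G|) sum_C |C| * chi_rho(C) * conj(chi(C)) with |G| = 12 for each irreducible chi in the table:
  <chi_rho, chi_1> = (1/12)[1*(9)*conj(1) + 1*(-3)*conj(1) + 2*(-3)*conj(1) + 2*(9)*conj(1) + 3*(-3)*conj(1) + 3*(-3)*conj(1)]
      = (1/12)[(9) + (-3) + (-6) + (18) + (-9) + (-9)] = 0/12 = 0
  <chi_rho, chi_2> = (1/12)[1*(9)*conj(1) + 1*(-3)*conj(1) + 2*(-3)*conj(1) + 2*(9)*conj(1) + 3*(-3)*conj(-1) + 3*(-3)*conj(-1)]
      = (1/12)[(9) + (-3) + (-6) + (18) + (9) + (9)] = 36/12 = 3
  <chi_rho, chi_3> = (1/12)[1*(9)*conj(1) + 1*(-3)*conj(-1) + 2*(-3)*conj(-1) + 2*(9)*conj(1) + 3*(-3)*conj(1) + 3*(-3)*conj(-1)]
      = (1/12)[(9) + (3) + (6) + (18) + (-9) + (9)] = 36/12 = 3
  <chi_rho, chi_4> = (1/12)[1*(9)*conj(1) + 1*(-3)*conj(-1) + 2*(-3)*conj(-1) + 2*(9)*conj(1) + 3*(-3)*conj(-1) + 3*(-3)*conj(1)]
      = (1/12)[(9) + (3) + (6) + (18) + (9) + (-9)] = 36/12 = 3
  <chi_rho, chi_5> = (1/12)[1*(9)*conj(2) + 1*(-3)*conj(-2) + 2*(-3)*conj(1) + 2*(9)*conj(-1) + 3*(-3)*conj(0) + 3*(-3)*conj(0)]
      = (1/12)[(18) + (6) + (-6) + (-18) + (0) + (0)] = 0/12 = 0
  <chi_rho, chi_6> = (1/12)[1*(9)*conj(2) + 1*(-3)*conj(2) + 2*(-3)*conj(-1) + 2*(9)*conj(-1) + 3*(-3)*conj(0) + 3*(-3)*conj(0)]
      = (1/12)[(18) + (-6) + (6) + (-18) + (0) + (0)] = 0/12 = 0
Dimension check: dim(rho) = sum (mult * dim) = 0*1 + 3*1 + 3*1 + 3*1 + 0*2 + 0*2 = 9 = chi_rho(e) = 9.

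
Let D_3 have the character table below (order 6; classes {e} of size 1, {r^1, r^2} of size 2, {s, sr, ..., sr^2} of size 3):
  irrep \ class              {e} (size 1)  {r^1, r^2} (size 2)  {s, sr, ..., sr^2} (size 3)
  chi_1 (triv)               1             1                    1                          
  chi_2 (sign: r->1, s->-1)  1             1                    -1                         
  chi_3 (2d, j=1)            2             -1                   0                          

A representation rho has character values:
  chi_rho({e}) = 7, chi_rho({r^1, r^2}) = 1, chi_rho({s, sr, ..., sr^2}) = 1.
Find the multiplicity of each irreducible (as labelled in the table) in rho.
Multiplicities: chi_1: 2, chi_2: 1, chi_3: 2.

Why: Use <chi_rho, chi> = (1/|G|) sum_C |C| * chi_rho(C) * conj(chi(C)) with |G| = 6 for each irreducible chi in the table:
  <chi_rho, chi_1> = (1/6)[1*(7)*conj(1) + 2*(1)*conj(1) + 3*(1)*conj(1)]
      = (1/6)[(7) + (2) + (3)] = 12/6 = 2
  <chi_rho, chi_2> = (1/6)[1*(7)*conj(1) + 2*(1)*conj(1) + 3*(1)*conj(-1)]
      = (1/6)[(7) + (2) + (-3)] = 6/6 = 1
  <chi_rho, chi_3> = (1/6)[1*(7)*conj(2) + 2*(1)*conj(-1) + 3*(1)*conj(0)]
      = (1/6)[(14) + (-2) + (0)] = 12/6 = 2
Dimension check: dim(rho) = sum (mult * dim) = 2*1 + 1*1 + 2*2 = 7 = chi_rho(e) = 7.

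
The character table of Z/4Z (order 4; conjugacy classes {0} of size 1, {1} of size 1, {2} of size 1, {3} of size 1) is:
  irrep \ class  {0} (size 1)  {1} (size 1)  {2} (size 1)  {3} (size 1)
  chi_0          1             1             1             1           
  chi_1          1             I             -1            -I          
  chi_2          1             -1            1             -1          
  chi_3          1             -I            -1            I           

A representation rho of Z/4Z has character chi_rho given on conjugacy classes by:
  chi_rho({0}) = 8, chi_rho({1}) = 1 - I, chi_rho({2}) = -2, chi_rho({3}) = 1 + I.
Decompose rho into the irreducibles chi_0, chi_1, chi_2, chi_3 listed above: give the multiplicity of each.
Multiplicities: chi_0: 2, chi_1: 2, chi_2: 1, chi_3: 3.

Working: Use <chi_rho, chi> = (1/|G|) sum_C |C| * chi_rho(C) * conj(chi(C)) with |G| = 4 for each irreducible chi in the table:
  <chi_rho, chi_0> = (1/4)[1*(8)*conj(1) + 1*(1 - I)*conj(1) + 1*(-2)*conj(1) + 1*(1 + I)*conj(1)]
      = (1/4)[(8) + (1 - I) + (-2) + (1 + I)] = 8/4 = 2
  <chi_rho, chi_1> = (1/4)[1*(8)*conj(1) + 1*(1 - I)*conj(I) + 1*(-2)*conj(-1) + 1*(1 + I)*conj(-I)]
      = (1/4)[(8) + (-1 - I) + (2) + (-1 + I)] = 8/4 = 2
  <chi_rho, chi_2> = (1/4)[1*(8)*conj(1) + 1*(1 - I)*conj(-1) + 1*(-2)*conj(1) + 1*(1 + I)*conj(-1)]
      = (1/4)[(8) + (-1 + I) + (-2) + (-1 - I)] = 4/4 = 1
  <chi_rho, chi_3> = (1/4)[1*(8)*conj(1) + 1*(1 - I)*conj(-I) + 1*(-2)*conj(-1) + 1*(1 + I)*conj(I)]
      = (1/4)[(8) + (1 + I) + (2) + (1 - I)] = 12/4 = 3
(Exp terms are combined using exp(i*s)*conj(exp(i*t)) = exp(i*(s-t)), and sums of them are collapsed using the identity that for every m > 1 the m distinct m-th roots of unity sum to 0, e.g. 1 + exp(2*I*pi/3) + exp(-2*I*pi/3) = 0.)
Dimension check: dim(rho) = sum (mult * dim) = 2*1 + 2*1 + 1*1 + 3*1 = 8 = chi_rho(e) = 8.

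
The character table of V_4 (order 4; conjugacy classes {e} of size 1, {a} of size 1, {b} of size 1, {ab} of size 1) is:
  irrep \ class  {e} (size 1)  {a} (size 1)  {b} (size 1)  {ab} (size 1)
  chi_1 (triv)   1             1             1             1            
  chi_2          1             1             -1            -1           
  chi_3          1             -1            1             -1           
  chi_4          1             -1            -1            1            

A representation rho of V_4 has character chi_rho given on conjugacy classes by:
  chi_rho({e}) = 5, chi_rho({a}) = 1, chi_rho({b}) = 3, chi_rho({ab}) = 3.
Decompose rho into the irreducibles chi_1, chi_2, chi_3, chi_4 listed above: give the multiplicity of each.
Multiplicities: chi_1: 3, chi_2: 0, chi_3: 1, chi_4: 1.

Proof sketch: Use <chi_rho, chi> = (1/|G|) sum_C |C| * chi_rho(C) * conj(chi(C)) with |G| = 4 for each irreducible chi in the table:
  <chi_rho, chi_1> = (1/4)[1*(5)*conj(1) + 1*(1)*conj(1) + 1*(3)*conj(1) + 1*(3)*conj(1)]
      = (1/4)[(5) + (1) + (3) + (3)] = 12/4 = 3
  <chi_rho, chi_2> = (1/4)[1*(5)*conj(1) + 1*(1)*conj(1) + 1*(3)*conj(-1) + 1*(3)*conj(-1)]
      = (1/4)[(5) + (1) + (-3) + (-3)] = 0/4 = 0
  <chi_rho, chi_3> = (1/4)[1*(5)*conj(1) + 1*(1)*conj(-1) + 1*(3)*conj(1) + 1*(3)*conj(-1)]
      = (1/4)[(5) + (-1) + (3) + (-3)] = 4/4 = 1
  <chi_rho, chi_4> = (1/4)[1*(5)*conj(1) + 1*(1)*conj(-1) + 1*(3)*conj(-1) + 1*(3)*conj(1)]
      = (1/4)[(5) + (-1) + (-3) + (3)] = 4/4 = 1
Dimension check: dim(rho) = sum (mult * dim) = 3*1 + 0*1 + 1*1 + 1*1 = 5 = chi_rho(e) = 5.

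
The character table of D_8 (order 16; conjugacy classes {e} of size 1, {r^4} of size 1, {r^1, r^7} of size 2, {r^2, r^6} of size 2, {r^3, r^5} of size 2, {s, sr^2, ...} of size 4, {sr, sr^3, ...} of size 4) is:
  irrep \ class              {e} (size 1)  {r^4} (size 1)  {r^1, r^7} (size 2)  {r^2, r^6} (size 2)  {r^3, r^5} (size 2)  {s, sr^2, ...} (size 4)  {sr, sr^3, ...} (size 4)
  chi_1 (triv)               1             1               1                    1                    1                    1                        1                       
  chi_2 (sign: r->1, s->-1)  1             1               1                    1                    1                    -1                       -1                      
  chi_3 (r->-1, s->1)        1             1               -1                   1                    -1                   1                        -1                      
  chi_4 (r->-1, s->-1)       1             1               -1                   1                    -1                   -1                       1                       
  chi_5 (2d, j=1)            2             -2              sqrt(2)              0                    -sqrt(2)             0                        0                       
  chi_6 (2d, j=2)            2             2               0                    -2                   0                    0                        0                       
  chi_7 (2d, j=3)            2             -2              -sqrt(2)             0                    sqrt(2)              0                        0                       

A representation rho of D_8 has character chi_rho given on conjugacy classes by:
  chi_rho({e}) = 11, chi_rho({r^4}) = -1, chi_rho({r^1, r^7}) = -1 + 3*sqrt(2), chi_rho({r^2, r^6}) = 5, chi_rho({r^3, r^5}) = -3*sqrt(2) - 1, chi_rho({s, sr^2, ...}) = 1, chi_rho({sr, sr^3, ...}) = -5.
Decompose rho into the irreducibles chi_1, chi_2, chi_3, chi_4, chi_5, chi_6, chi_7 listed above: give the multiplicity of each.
Multiplicities: chi_1: 0, chi_2: 2, chi_3: 3, chi_4: 0, chi_5: 3, chi_6: 0, chi_7: 0.

Why: Use <chi_rho, chi> = (1/|G|) sum_C |C| * chi_rho(C) * conj(chi(C)) with |G| = 16 for each irreducible chi in the table:
  <chi_rho, chi_1> = (1/16)[1*(11)*conj(1) + 1*(-1)*conj(1) + 2*(-1 + 3*sqrt(2))*conj(1) + 2*(5)*conj(1) + 2*(-3*sqrt(2) - 1)*conj(1) + 4*(1)*conj(1) + 4*(-5)*conj(1)]
      = (1/16)[(11) + (-1) + (-2 + 6*sqrt(2)) + (10) + (-6*sqrt(2) - 2) + (4) + (-20)] = 0/16 = 0
  <chi_rho, chi_2> = (1/16)[1*(11)*conj(1) + 1*(-1)*conj(1) + 2*(-1 + 3*sqrt(2))*conj(1) + 2*(5)*conj(1) + 2*(-3*sqrt(2) - 1)*conj(1) + 4*(1)*conj(-1) + 4*(-5)*conj(-1)]
      = (1/16)[(11) + (-1) + (-2 + 6*sqrt(2)) + (10) + (-6*sqrt(2) - 2) + (-4) + (20)] = 32/16 = 2
  <chi_rho, chi_3> = (1/16)[1*(11)*conj(1) + 1*(-1)*conj(1) + 2*(-1 + 3*sqrt(2))*conj(-1) + 2*(5)*conj(1) + 2*(-3*sqrt(2) - 1)*conj(-1) + 4*(1)*conj(1) + 4*(-5)*conj(-1)]
      = (1/16)[(11) + (-1) + (2 - 6*sqrt(2)) + (10) + (2 + 6*sqrt(2)) + (4) + (20)] = 48/16 = 3
  <chi_rho, chi_4> = (1/16)[1*(11)*conj(1) + 1*(-1)*conj(1) + 2*(-1 + 3*sqrt(2))*conj(-1) + 2*(5)*conj(1) + 2*(-3*sqrt(2) - 1)*conj(-1) + 4*(1)*conj(-1) + 4*(-5)*conj(1)]
      = (1/16)[(11) + (-1) + (2 - 6*sqrt(2)) + (10) + (2 + 6*sqrt(2)) + (-4) + (-20)] = 0/16 = 0
  <chi_rho, chi_5> = (1/16)[1*(11)*conj(2) + 1*(-1)*conj(-2) + 2*(-1 + 3*sqrt(2))*conj(sqrt(2)) + 2*(5)*conj(0) + 2*(-3*sqrt(2) - 1)*conj(-sqrt(2)) + 4*(1)*conj(0) + 4*(-5)*conj(0)]
      = (1/16)[(22) + (2) + (12 - 2*sqrt(2)) + (0) + (2*sqrt(2) + 12) + (0) + (0)] = 48/16 = 3
  <chi_rho, chi_6> = (1/16)[1*(11)*conj(2) + 1*(-1)*conj(2) + 2*(-1 + 3*sqrt(2))*conj(0) + 2*(5)*conj(-2) + 2*(-3*sqrt(2) - 1)*conj(0) + 4*(1)*conj(0) + 4*(-5)*conj(0)]
      = (1/16)[(22) + (-2) + (0) + (-20) + (0) + (0) + (0)] = 0/16 = 0
  <chi_rho, chi_7> = (1/16)[1*(11)*conj(2) + 1*(-1)*conj(-2) + 2*(-1 + 3*sqrt(2))*conj(-sqrt(2)) + 2*(5)*conj(0) + 2*(-3*sqrt(2) - 1)*conj(sqrt(2)) + 4*(1)*conj(0) + 4*(-5)*conj(0)]
      = (1/16)[(22) + (2) + (-12 + 2*sqrt(2)) + (0) + (-12 - 2*sqrt(2)) + (0) + (0)] = 0/16 = 0
Dimension check: dim(rho) = sum (mult * dim) = 0*1 + 2*1 + 3*1 + 0*1 + 3*2 + 0*2 + 0*2 = 11 = chi_rho(e) = 11.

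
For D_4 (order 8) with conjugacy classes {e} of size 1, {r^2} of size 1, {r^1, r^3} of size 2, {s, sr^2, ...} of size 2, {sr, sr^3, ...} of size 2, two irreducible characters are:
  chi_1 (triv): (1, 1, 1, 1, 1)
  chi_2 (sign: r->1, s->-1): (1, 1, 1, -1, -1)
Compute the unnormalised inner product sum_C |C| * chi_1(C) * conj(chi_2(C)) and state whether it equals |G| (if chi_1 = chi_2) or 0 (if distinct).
Sum = 0; so <chi_1, chi_2> = 0 (distinct irreducibles are orthogonal).

Solution. Compute term by term over conjugacy classes (|C| * chi_1(C) * conj(chi_2(C))):
  1*(1)*conj(1) + 1*(1)*conj(1) + 2*(1)*conj(1) + 2*(1)*conj(-1) + 2*(1)*conj(-1)
  = (1) + (1) + (2) + (-2) + (-2)
  = 0.
Dividing by |G| = 8 gives 0/8 = 0, matching the row-orthogonality relation <chi_1, chi_2> = [chi_1 = chi_2].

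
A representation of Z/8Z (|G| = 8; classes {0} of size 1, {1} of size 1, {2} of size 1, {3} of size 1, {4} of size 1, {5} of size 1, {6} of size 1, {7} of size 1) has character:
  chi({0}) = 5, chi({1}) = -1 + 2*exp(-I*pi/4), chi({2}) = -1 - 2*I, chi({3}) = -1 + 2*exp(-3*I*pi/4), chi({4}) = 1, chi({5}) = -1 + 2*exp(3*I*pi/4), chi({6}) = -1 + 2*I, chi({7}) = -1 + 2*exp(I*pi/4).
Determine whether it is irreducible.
Not irreducible (reducible): <chi, chi> = 7 > 1.

Working: <chi, chi> = (1/|G|) sum_C |C| * |chi(C)|^2 = (1/8)[1*|5|^2 + 1*|-1 + 2*exp(-I*pi/4)|^2 + 1*|-1 - 2*I|^2 + 1*|-1 + 2*exp(-3*I*pi/4)|^2 + 1*|1|^2 + 1*|-1 + 2*exp(3*I*pi/4)|^2 + 1*|-1 + 2*I|^2 + 1*|-1 + 2*exp(I*pi/4)|^2]
  = (1/8)[(25) + (5 - 2*exp(I*pi/4) - 2*exp(-I*pi/4)) + (5) + (5 - 2*exp(3*I*pi/4) - 2*exp(-3*I*pi/4)) + (1) + (5 - 2*exp(3*I*pi/4) - 2*exp(-3*I*pi/4)) + (5) + (5 - 2*exp(I*pi/4) - 2*exp(-I*pi/4))] = 56/8 = 7.
(Exp terms are combined using exp(i*s)*conj(exp(i*t)) = exp(i*(s-t)), and sums of them are collapsed using the identity that for every m > 1 the m distinct m-th roots of unity sum to 0, e.g. 1 + exp(2*I*pi/3) + exp(-2*I*pi/3) = 0.)
A character is irreducible iff <chi, chi> = 1, so this representation is reducible.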